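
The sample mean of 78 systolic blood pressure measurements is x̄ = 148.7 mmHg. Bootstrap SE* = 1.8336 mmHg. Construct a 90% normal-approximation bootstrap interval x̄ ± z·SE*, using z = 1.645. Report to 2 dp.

(145.68, 151.72)

Margin = 1.645 × 1.8336 = 3.016
Interval: 148.7 ± 3.016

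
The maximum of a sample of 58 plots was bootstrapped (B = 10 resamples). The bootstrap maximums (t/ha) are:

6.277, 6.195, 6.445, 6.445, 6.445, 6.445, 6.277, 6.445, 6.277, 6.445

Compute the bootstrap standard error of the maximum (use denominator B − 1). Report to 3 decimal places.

Bootstrap SE is the standard deviation of the 10 replicate maximums.
Mean of replicates: (6.277 + 6.195 + 6.445 + 6.445 + 6.445 + 6.445 + 6.277 + 6.445 + 6.277 + 6.445) / 10 = 63.6960 / 10 = 6.3696
Sum of squared deviations: (−0.0926)² + (−0.1746)² + (+0.0754)² + (+0.0754)² + (+0.0754)² + (+0.0754)² + (−0.0926)² + (+0.0754)² + (−0.0926)² + (+0.0754)² = 0.0903
Variance = 0.0903 / 9 = 0.0100
SE* = √0.0100

SE* = 0.100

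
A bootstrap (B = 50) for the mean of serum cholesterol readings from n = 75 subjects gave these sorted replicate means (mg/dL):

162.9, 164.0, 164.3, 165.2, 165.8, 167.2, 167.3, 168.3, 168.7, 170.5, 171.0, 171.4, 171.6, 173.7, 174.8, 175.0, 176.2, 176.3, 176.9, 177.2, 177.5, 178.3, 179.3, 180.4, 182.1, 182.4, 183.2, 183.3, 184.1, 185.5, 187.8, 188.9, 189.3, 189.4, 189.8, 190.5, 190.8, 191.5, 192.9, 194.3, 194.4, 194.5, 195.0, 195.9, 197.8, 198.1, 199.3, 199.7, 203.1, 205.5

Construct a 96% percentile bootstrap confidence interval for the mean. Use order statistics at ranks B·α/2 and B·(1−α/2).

(162.9, 203.1)

α = 0.04; lower rank = 50 × 0.020 = 1; upper rank = 50 × 0.980 = 49.
The 1st smallest replicate is 162.9; the 49th is 203.1.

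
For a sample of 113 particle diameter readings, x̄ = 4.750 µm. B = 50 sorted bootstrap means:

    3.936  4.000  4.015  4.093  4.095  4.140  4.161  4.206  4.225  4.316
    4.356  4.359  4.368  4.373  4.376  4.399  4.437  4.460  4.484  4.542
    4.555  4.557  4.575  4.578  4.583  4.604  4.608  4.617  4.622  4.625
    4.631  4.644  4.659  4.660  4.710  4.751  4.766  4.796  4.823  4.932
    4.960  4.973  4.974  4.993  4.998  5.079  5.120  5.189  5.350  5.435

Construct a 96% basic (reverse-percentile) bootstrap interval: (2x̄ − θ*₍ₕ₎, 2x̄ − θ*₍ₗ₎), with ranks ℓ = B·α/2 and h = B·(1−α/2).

(4.150, 5.564)

Percentile endpoints at ranks 1 and 49: θ*₍1₎ = 3.936, θ*₍49₎ = 5.350.
Basic interval reflects these around x̄:
  lower = 2 × 4.750 − 5.350 = 4.150
  upper = 2 × 4.750 − 3.936 = 5.564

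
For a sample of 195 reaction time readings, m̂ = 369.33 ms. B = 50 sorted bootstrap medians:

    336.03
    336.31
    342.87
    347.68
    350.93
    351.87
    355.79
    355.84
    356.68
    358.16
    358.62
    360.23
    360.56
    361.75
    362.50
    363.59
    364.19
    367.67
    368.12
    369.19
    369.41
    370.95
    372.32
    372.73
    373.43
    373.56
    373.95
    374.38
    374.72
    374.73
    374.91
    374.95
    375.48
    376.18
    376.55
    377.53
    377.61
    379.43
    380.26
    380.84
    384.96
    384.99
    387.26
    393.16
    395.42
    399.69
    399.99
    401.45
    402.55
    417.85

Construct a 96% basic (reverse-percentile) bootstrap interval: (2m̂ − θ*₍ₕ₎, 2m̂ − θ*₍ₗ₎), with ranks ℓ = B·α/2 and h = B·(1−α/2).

Percentile endpoints at ranks 1 and 49: θ*₍1₎ = 336.03, θ*₍49₎ = 402.55.
Basic interval reflects these around m̂:
  lower = 2 × 369.33 − 402.55 = 336.11
  upper = 2 × 369.33 − 336.03 = 402.63

(336.11, 402.63)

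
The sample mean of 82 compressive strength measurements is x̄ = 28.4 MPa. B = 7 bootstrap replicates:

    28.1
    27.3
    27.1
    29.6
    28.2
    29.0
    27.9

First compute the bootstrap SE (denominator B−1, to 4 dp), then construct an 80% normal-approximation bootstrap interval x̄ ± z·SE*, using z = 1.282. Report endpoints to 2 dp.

Mean of replicates = 28.1714; sum of squared deviations = 4.7143; SE* = √(4.7143/6) = 0.8864
Margin = 1.282 × 0.8864 = 1.136
Interval: 28.4 ± 1.136

(27.26, 29.54)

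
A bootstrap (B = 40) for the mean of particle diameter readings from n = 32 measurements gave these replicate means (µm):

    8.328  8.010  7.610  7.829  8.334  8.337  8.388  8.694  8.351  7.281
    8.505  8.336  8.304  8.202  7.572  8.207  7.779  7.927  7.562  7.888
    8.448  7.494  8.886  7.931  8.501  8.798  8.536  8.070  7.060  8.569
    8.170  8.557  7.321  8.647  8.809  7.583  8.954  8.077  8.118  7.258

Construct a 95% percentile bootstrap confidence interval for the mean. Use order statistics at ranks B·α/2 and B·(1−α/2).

(7.060, 8.886)

Sorted replicates: 7.060, 7.258, 7.281, 7.321, 7.494, 7.562, 7.572, 7.583, 7.610, 7.779, 7.829, 7.888, 7.927, 7.931, 8.010, 8.070, 8.077, 8.118, 8.170, 8.202, 8.207, 8.304, 8.328, 8.334, 8.336, 8.337, 8.351, 8.388, 8.448, 8.501, 8.505, 8.536, 8.557, 8.569, 8.647, 8.694, 8.798, 8.809, 8.886, 8.954
α = 0.05; lower rank = 40 × 0.025 = 1; upper rank = 40 × 0.975 = 39.
The 1st smallest replicate is 7.060; the 39th is 8.886.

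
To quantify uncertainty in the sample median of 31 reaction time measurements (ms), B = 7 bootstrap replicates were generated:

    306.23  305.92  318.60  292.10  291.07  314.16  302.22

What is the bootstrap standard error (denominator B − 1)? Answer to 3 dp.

SE* = 10.298

Bootstrap SE is the standard deviation of the 7 replicate medians.
Mean of replicates: (306.23 + 305.92 + 318.60 + 292.10 + 291.07 + 314.16 + 302.22) / 7 = 2130.3000 / 7 = 304.3286
Sum of squared deviations: (+1.9014)² + (+1.5914)² + (+14.2714)² + (−12.2286)² + (−13.2586)² + (+9.8314)² + (−2.1086)² = 636.2525
Variance = 636.2525 / 6 = 106.0421
SE* = √106.0421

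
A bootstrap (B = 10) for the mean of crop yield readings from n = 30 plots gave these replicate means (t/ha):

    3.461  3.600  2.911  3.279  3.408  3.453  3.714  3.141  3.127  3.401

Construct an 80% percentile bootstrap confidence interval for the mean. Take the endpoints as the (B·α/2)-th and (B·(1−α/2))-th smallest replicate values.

(2.911, 3.600)

Sorted replicates: 2.911, 3.127, 3.141, 3.279, 3.401, 3.408, 3.453, 3.461, 3.600, 3.714
α = 0.20; lower rank = 10 × 0.100 = 1; upper rank = 10 × 0.900 = 9.
The 1st smallest replicate is 2.911; the 9th is 3.600.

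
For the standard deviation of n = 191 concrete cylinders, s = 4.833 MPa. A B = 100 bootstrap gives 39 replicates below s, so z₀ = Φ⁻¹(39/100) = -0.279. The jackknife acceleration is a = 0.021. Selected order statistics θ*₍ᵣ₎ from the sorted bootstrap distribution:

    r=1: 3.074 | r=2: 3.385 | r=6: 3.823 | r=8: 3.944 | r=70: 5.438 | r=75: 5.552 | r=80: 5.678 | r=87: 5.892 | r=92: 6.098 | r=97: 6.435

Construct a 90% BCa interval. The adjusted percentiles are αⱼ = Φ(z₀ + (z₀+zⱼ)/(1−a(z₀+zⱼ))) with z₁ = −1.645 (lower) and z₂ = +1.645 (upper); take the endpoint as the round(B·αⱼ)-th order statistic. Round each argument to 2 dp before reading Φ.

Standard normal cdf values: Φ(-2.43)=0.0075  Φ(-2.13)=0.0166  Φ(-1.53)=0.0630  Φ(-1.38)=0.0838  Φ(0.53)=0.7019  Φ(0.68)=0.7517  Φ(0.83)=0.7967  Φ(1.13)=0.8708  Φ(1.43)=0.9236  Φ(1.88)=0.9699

Lower: z₀ + z₁ = -0.279 + (-1.645) = -1.924; 1 − a(z₀+z₁) = 1 − (0.021)(-1.924) = 1.0404; argument = -0.279 + (-1.924)/1.0404 = -2.1283 → -2.13.
α₁ = Φ(-2.13) = 0.0166; rank = round(100 × 0.0166) = 2; θ*₍2₎ = 3.385.
Upper: z₀ + z₂ = 1.366; 1 − a(z₀+z₂) = 0.9713; argument = 1.1273 → 1.13; α₂ = 0.8708; rank = 87; θ*₍87₎ = 5.892.

(3.385, 5.892)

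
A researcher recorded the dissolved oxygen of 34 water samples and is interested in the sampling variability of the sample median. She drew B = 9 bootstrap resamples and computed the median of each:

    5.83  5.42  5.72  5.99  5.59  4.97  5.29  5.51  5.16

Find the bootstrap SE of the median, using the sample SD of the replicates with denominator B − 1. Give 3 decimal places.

Bootstrap SE is the standard deviation of the 9 replicate medians.
Mean of replicates: (5.83 + 5.42 + 5.72 + 5.99 + 5.59 + 4.97 + 5.29 + 5.51 + 5.16) / 9 = 49.4800 / 9 = 5.4978
Sum of squared deviations: (+0.3322)² + (−0.0778)² + (+0.2222)² + (+0.4922)² + (+0.0922)² + (−0.5278)² + (−0.2078)² + (+0.0122)² + (−0.3378)² = 0.8526
Variance = 0.8526 / 8 = 0.1066
SE* = √0.1066

SE* = 0.326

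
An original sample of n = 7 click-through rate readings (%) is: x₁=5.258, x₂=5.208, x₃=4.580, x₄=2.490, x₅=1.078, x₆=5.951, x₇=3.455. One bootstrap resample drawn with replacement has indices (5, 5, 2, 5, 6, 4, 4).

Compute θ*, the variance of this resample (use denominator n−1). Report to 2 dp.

Resample values: 1.078, 1.078, 5.208, 1.078, 5.951, 2.490, 2.490.
Mean = 2.7676; sum of squared deviations = 24.8080
s² = 24.8080 / 6 = 4.1347

θ* = 4.13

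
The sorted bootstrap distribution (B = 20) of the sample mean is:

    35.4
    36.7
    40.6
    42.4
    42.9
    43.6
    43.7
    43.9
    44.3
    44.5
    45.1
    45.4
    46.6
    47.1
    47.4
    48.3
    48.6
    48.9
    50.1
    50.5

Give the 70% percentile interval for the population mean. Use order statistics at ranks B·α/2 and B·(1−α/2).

(40.6, 48.6)

α = 0.30; lower rank = 20 × 0.150 = 3; upper rank = 20 × 0.850 = 17.
The 3rd smallest replicate is 40.6; the 17th is 48.6.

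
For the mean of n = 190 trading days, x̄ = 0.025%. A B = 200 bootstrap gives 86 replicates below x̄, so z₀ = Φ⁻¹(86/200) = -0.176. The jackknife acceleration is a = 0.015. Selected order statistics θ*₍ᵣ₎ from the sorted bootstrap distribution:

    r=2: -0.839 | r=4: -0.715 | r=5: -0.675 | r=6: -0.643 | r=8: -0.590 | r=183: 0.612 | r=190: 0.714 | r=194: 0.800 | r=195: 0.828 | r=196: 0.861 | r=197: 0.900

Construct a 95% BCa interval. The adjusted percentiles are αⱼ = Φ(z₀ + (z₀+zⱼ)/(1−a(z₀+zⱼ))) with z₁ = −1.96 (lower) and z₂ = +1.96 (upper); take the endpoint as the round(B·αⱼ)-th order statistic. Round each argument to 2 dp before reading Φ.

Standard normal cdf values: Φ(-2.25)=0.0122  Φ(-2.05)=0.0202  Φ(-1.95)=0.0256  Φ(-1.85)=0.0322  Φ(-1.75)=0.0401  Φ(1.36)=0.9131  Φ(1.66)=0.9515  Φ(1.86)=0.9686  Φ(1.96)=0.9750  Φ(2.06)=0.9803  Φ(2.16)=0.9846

(-0.839, 0.714)

Lower: z₀ + z₁ = -0.176 + (-1.960) = -2.136; 1 − a(z₀+z₁) = 1 − (0.015)(-2.136) = 1.0320; argument = -0.176 + (-2.136)/1.0320 = -2.2457 → -2.25.
α₁ = Φ(-2.25) = 0.0122; rank = round(200 × 0.0122) = 2; θ*₍2₎ = -0.839.
Upper: z₀ + z₂ = 1.784; 1 − a(z₀+z₂) = 0.9732; argument = 1.6571 → 1.66; α₂ = 0.9515; rank = 190; θ*₍190₎ = 0.714.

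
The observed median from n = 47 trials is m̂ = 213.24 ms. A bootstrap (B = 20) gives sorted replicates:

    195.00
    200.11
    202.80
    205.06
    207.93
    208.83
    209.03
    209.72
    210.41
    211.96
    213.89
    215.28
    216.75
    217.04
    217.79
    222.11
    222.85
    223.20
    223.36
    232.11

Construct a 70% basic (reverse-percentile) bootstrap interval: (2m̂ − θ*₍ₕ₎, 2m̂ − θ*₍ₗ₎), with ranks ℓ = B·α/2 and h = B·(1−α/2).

Percentile endpoints at ranks 3 and 17: θ*₍3₎ = 202.80, θ*₍17₎ = 222.85.
Basic interval reflects these around m̂:
  lower = 2 × 213.24 − 222.85 = 203.63
  upper = 2 × 213.24 − 202.80 = 223.68

(203.63, 223.68)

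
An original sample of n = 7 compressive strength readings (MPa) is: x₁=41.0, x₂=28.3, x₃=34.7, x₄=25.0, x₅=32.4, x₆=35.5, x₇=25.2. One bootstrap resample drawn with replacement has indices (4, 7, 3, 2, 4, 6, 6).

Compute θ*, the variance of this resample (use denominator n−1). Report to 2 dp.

θ* = 26.40

Resample values: 25.0, 25.2, 34.7, 28.3, 25.0, 35.5, 35.5.
Mean = 29.8857; sum of squared deviations = 158.4286
s² = 158.4286 / 6 = 26.4048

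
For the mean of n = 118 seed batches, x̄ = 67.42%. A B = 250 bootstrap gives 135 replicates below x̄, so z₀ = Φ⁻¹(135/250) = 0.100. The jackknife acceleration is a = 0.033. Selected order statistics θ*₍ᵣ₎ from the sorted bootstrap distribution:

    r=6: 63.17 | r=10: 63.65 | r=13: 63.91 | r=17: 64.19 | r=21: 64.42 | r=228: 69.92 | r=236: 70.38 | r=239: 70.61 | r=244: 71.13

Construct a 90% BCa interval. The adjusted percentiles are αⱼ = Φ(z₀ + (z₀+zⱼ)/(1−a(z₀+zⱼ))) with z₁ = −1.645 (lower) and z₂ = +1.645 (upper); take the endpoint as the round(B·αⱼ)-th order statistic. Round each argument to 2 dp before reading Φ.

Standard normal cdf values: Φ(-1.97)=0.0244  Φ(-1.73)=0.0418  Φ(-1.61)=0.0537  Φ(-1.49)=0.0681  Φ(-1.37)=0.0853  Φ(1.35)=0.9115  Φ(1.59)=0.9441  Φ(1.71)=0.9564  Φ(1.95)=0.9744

Lower: z₀ + z₁ = 0.100 + (-1.645) = -1.545; 1 − a(z₀+z₁) = 1 − (0.033)(-1.545) = 1.0510; argument = 0.100 + (-1.545)/1.0510 = -1.3700 → -1.37.
α₁ = Φ(-1.37) = 0.0853; rank = round(250 × 0.0853) = 21; θ*₍21₎ = 64.42.
Upper: z₀ + z₂ = 1.745; 1 − a(z₀+z₂) = 0.9424; argument = 1.9516 → 1.95; α₂ = 0.9744; rank = 244; θ*₍244₎ = 71.13.

(64.42, 71.13)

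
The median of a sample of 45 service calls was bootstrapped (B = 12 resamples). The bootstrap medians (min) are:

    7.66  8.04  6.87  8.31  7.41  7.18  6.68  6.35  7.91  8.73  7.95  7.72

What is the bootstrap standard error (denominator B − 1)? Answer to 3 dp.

Bootstrap SE is the standard deviation of the 12 replicate medians.
Mean of replicates: (7.66 + 8.04 + 6.87 + 8.31 + 7.41 + 7.18 + 6.68 + 6.35 + 7.91 + 8.73 + 7.95 + 7.72) / 12 = 90.8100 / 12 = 7.5675
Sum of squared deviations: (+0.0925)² + (+0.4725)² + (−0.6975)² + (+0.7425)² + (−0.1575)² + (−0.3875)² + (−0.8875)² + (−1.2175)² + (+0.3425)² + (+1.1625)² + (+0.3825)² + (+0.1525)² = 5.3528
Variance = 5.3528 / 11 = 0.4866
SE* = √0.4866

SE* = 0.698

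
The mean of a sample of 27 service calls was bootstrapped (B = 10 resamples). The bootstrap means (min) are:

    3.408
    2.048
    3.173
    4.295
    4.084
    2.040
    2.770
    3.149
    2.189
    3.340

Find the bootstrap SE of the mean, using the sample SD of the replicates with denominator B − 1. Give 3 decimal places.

Bootstrap SE is the standard deviation of the 10 replicate means.
Mean of replicates: (3.408 + 2.048 + 3.173 + 4.295 + 4.084 + 2.040 + 2.770 + 3.149 + 2.189 + 3.340) / 10 = 30.4960 / 10 = 3.0496
Sum of squared deviations: (+0.3584)² + (−1.0016)² + (+0.1234)² + (+1.2454)² + (+1.0344)² + (−1.0096)² + (−0.2796)² + (+0.0994)² + (−0.8606)² + (+0.2904)² = 5.7002
Variance = 5.7002 / 9 = 0.6334
SE* = √0.6334

SE* = 0.796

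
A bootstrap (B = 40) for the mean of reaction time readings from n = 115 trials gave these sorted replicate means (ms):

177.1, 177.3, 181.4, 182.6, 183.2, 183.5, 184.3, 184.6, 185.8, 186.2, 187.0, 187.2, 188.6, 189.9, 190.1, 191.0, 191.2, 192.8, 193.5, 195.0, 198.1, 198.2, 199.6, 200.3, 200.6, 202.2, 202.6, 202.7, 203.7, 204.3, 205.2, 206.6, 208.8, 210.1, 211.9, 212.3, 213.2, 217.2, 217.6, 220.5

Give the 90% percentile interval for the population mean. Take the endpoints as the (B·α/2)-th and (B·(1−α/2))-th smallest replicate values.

(177.3, 217.2)

α = 0.10; lower rank = 40 × 0.050 = 2; upper rank = 40 × 0.950 = 38.
The 2nd smallest replicate is 177.3; the 38th is 217.2.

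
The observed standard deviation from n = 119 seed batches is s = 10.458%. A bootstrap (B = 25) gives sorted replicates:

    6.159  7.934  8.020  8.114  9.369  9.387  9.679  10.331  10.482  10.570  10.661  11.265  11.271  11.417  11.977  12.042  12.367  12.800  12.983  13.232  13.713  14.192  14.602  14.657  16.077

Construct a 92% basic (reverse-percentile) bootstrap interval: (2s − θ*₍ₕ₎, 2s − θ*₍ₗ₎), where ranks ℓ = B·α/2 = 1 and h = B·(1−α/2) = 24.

(6.259, 14.757)

Percentile endpoints at ranks 1 and 24: θ*₍1₎ = 6.159, θ*₍24₎ = 14.657.
Basic interval reflects these around s:
  lower = 2 × 10.458 − 14.657 = 6.259
  upper = 2 × 10.458 − 6.159 = 14.757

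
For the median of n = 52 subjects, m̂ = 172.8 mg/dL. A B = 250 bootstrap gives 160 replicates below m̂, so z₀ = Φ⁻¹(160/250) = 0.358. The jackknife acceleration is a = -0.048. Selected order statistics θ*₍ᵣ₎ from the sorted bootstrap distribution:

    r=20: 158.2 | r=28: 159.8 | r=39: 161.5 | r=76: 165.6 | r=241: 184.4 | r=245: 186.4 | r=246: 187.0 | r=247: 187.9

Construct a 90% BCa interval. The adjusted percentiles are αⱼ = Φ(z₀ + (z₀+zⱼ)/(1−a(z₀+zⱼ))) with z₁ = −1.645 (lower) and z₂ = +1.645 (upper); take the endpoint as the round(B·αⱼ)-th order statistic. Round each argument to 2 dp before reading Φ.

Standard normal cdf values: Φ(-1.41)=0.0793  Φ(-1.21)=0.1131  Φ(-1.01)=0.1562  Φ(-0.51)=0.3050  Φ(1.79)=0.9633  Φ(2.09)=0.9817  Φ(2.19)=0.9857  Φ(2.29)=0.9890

Lower: z₀ + z₁ = 0.358 + (-1.645) = -1.287; 1 − a(z₀+z₁) = 1 − (-0.048)(-1.287) = 0.9382; argument = 0.358 + (-1.287)/0.9382 = -1.0137 → -1.01.
α₁ = Φ(-1.01) = 0.1562; rank = round(250 × 0.1562) = 39; θ*₍39₎ = 161.5.
Upper: z₀ + z₂ = 2.003; 1 − a(z₀+z₂) = 1.0961; argument = 2.1853 → 2.19; α₂ = 0.9857; rank = 246; θ*₍246₎ = 187.0.

(161.5, 187.0)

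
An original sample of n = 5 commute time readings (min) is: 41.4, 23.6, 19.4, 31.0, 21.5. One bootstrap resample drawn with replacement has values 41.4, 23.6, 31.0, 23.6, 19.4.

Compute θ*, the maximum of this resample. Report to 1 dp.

Maximum = 41.4

θ* = 41.4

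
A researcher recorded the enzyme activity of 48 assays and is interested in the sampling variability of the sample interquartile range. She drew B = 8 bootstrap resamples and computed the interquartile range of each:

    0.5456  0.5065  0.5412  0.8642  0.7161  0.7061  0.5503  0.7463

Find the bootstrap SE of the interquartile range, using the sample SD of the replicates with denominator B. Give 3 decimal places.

SE* = 0.120

Bootstrap SE is the standard deviation of the 8 replicate interquartile ranges.
Mean of replicates: (0.5456 + 0.5065 + 0.5412 + 0.8642 + 0.7161 + 0.7061 + 0.5503 + 0.7463) / 8 = 5.17630 / 8 = 0.64704
Sum of squared deviations: (−0.10144)² + (−0.14054)² + (−0.10584)² + (+0.21716)² + (+0.06906)² + (+0.05906)² + (−0.09674)² + (+0.09926)² = 0.11587
Variance = 0.11587 / 8 = 0.01448
SE* = √0.01448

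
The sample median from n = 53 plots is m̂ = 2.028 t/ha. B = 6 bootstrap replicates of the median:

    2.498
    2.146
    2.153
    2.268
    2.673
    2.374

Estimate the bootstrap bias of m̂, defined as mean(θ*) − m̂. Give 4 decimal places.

bias = +0.3240

mean(θ*) = (2.498 + 2.146 + 2.153 + 2.268 + 2.673 + 2.374) / 6 = 2.35200
bias = 2.35200 − 2.028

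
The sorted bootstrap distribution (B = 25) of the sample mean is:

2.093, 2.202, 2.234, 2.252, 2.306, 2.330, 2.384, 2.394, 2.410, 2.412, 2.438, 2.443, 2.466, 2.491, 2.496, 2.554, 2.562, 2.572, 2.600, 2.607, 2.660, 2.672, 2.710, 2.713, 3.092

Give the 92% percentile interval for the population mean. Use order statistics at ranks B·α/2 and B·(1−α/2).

(2.093, 2.713)

α = 0.08; lower rank = 25 × 0.040 = 1; upper rank = 25 × 0.960 = 24.
The 1st smallest replicate is 2.093; the 24th is 2.713.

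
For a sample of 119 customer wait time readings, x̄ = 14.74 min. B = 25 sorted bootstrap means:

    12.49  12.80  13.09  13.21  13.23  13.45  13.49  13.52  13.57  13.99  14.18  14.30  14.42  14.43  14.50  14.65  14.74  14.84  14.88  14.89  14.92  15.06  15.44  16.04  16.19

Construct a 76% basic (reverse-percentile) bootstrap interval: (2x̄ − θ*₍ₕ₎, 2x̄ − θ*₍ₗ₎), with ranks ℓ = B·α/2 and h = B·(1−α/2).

(14.42, 16.39)

Percentile endpoints at ranks 3 and 22: θ*₍3₎ = 13.09, θ*₍22₎ = 15.06.
Basic interval reflects these around x̄:
  lower = 2 × 14.74 − 15.06 = 14.42
  upper = 2 × 14.74 − 13.09 = 16.39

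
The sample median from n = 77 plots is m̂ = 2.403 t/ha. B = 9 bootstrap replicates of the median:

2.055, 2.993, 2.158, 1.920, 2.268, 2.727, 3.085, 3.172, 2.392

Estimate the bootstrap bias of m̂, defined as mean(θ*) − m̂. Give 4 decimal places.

bias = +0.1270

mean(θ*) = (2.055 + 2.993 + 2.158 + 1.920 + 2.268 + 2.727 + 3.085 + 3.172 + 2.392) / 9 = 2.53000
bias = 2.53000 − 2.403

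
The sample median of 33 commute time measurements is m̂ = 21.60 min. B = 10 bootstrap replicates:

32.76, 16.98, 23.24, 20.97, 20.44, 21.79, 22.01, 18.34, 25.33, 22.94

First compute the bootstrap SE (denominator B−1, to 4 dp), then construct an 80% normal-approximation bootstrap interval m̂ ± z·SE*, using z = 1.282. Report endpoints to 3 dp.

Mean of replicates = 22.4800; sum of squared deviations = 169.1184; SE* = √(169.1184/9) = 4.3349
Margin = 1.282 × 4.3349 = 5.5573
Interval: 21.60 ± 5.5573

(16.043, 27.157)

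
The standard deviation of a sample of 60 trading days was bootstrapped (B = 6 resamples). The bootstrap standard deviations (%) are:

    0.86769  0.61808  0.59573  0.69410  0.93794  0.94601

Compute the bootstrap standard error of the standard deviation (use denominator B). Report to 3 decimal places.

SE* = 0.146

Bootstrap SE is the standard deviation of the 6 replicate standard deviations.
Mean of replicates: (0.86769 + 0.61808 + 0.59573 + 0.69410 + 0.93794 + 0.94601) / 6 = 4.659550 / 6 = 0.776592
Sum of squared deviations: (+0.091098)² + (−0.158512)² + (−0.180862)² + (−0.082492)² + (+0.161348)² + (+0.169418)² = 0.127677
Variance = 0.127677 / 6 = 0.021279
SE* = √0.021279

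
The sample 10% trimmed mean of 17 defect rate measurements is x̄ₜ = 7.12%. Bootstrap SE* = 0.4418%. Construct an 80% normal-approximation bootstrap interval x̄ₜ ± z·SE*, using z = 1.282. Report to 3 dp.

Margin = 1.282 × 0.4418 = 0.5664
Interval: 7.12 ± 0.5664

(6.554, 7.686)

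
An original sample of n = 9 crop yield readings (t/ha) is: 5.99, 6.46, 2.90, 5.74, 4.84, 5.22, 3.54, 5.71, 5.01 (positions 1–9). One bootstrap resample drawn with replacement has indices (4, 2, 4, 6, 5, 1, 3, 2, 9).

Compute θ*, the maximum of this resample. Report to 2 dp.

Resample values: 5.74, 6.46, 5.74, 5.22, 4.84, 5.99, 2.90, 6.46, 5.01.
Maximum = 6.46

θ* = 6.46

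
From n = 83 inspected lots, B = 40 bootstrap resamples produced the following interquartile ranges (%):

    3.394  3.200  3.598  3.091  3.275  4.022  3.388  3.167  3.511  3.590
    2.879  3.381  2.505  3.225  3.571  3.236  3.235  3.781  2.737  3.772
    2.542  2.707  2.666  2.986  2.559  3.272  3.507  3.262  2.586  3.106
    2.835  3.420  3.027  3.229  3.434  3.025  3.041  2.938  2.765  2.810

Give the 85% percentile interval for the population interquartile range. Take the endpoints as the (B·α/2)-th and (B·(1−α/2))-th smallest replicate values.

(2.559, 3.598)

Sorted replicates: 2.505, 2.542, 2.559, 2.586, 2.666, 2.707, 2.737, 2.765, 2.810, 2.835, 2.879, 2.938, 2.986, 3.025, 3.027, 3.041, 3.091, 3.106, 3.167, 3.200, 3.225, 3.229, 3.235, 3.236, 3.262, 3.272, 3.275, 3.381, 3.388, 3.394, 3.420, 3.434, 3.507, 3.511, 3.571, 3.590, 3.598, 3.772, 3.781, 4.022
α = 0.15; lower rank = 40 × 0.075 = 3; upper rank = 40 × 0.925 = 37.
The 3rd smallest replicate is 2.559; the 37th is 3.598.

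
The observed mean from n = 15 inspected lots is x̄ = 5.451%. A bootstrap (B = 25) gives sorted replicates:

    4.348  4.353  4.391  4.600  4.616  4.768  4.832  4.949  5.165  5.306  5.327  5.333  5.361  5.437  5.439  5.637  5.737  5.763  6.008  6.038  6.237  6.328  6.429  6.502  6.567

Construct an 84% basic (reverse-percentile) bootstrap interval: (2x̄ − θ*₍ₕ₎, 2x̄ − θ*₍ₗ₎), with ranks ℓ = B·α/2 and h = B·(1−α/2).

Percentile endpoints at ranks 2 and 23: θ*₍2₎ = 4.353, θ*₍23₎ = 6.429.
Basic interval reflects these around x̄:
  lower = 2 × 5.451 − 6.429 = 4.473
  upper = 2 × 5.451 − 4.353 = 6.549

(4.473, 6.549)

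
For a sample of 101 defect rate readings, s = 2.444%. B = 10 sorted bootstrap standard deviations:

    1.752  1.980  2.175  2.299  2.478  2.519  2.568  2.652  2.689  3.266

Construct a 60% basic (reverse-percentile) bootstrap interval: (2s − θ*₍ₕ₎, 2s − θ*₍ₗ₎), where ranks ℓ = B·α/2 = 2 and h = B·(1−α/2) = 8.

Percentile endpoints at ranks 2 and 8: θ*₍2₎ = 1.980, θ*₍8₎ = 2.652.
Basic interval reflects these around s:
  lower = 2 × 2.444 − 2.652 = 2.236
  upper = 2 × 2.444 − 1.980 = 2.908

(2.236, 2.908)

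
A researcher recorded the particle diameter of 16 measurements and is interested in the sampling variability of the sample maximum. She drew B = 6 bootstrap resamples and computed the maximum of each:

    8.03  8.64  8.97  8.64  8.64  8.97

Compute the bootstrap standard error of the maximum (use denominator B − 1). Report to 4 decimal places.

SE* = 0.3434

Bootstrap SE is the standard deviation of the 6 replicate maximums.
Mean of replicates: (8.03 + 8.64 + 8.97 + 8.64 + 8.64 + 8.97) / 6 = 51.89000 / 6 = 8.64833
Sum of squared deviations: (−0.61833)² + (−0.00833)² + (+0.32167)² + (−0.00833)² + (−0.00833)² + (+0.32167)² = 0.58948
Variance = 0.58948 / 5 = 0.11790
SE* = √0.11790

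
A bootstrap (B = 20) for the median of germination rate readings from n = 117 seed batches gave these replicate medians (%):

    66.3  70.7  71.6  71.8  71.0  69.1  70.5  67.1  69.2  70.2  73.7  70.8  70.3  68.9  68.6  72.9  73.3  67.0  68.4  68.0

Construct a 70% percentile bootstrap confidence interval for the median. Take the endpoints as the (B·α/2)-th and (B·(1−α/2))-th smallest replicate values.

Sorted replicates: 66.3, 67.0, 67.1, 68.0, 68.4, 68.6, 68.9, 69.1, 69.2, 70.2, 70.3, 70.5, 70.7, 70.8, 71.0, 71.6, 71.8, 72.9, 73.3, 73.7
α = 0.30; lower rank = 20 × 0.150 = 3; upper rank = 20 × 0.850 = 17.
The 3rd smallest replicate is 67.1; the 17th is 71.8.

(67.1, 71.8)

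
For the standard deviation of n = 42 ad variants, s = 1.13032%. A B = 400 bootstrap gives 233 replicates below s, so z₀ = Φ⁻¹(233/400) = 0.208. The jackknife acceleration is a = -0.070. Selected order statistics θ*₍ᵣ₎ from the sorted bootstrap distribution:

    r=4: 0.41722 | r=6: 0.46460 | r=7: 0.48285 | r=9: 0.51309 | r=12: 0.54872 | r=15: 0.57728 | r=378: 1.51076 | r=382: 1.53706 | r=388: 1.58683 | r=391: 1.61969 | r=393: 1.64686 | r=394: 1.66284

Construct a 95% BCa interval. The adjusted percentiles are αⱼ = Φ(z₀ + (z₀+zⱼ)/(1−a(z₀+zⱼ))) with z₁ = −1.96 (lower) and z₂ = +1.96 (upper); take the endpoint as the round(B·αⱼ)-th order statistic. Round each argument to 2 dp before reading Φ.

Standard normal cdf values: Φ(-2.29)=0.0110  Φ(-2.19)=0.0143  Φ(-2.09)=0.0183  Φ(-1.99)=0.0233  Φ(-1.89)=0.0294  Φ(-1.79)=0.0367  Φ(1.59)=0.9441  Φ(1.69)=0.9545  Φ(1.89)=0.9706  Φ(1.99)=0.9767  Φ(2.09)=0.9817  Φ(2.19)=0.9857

Lower: z₀ + z₁ = 0.208 + (-1.960) = -1.752; 1 − a(z₀+z₁) = 1 − (-0.070)(-1.752) = 0.8774; argument = 0.208 + (-1.752)/0.8774 = -1.7889 → -1.79.
α₁ = Φ(-1.79) = 0.0367; rank = round(400 × 0.0367) = 15; θ*₍15₎ = 0.57728.
Upper: z₀ + z₂ = 2.168; 1 − a(z₀+z₂) = 1.1518; argument = 2.0903 → 2.09; α₂ = 0.9817; rank = 393; θ*₍393₎ = 1.64686.

(0.57728, 1.64686)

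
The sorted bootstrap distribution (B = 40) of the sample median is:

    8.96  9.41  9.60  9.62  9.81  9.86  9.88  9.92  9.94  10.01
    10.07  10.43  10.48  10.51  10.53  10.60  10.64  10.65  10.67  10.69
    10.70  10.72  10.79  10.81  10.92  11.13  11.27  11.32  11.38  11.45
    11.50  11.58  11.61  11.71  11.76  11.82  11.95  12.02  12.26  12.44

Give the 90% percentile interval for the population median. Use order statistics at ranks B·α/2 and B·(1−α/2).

(9.41, 12.02)

α = 0.10; lower rank = 40 × 0.050 = 2; upper rank = 40 × 0.950 = 38.
The 2nd smallest replicate is 9.41; the 38th is 12.02.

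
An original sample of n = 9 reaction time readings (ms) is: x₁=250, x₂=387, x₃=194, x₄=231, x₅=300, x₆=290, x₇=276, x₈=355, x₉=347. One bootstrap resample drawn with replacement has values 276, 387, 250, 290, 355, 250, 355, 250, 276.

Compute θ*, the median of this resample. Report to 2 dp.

θ* = 276.00

Sorted: 250, 250, 250, 276, 276, 290, 355, 355, 387
Median = middle value = 276.00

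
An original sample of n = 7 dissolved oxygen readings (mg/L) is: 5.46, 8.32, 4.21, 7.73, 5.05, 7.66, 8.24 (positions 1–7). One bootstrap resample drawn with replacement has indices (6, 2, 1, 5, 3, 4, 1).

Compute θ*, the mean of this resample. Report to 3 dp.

θ* = 6.270

Resample values: 7.66, 8.32, 5.46, 5.05, 4.21, 7.73, 5.46.
Mean = (7.66 + 8.32 + 5.46 + 5.05 + 4.21 + 7.73 + 5.46) / 7 = 43.890 / 7 = 6.270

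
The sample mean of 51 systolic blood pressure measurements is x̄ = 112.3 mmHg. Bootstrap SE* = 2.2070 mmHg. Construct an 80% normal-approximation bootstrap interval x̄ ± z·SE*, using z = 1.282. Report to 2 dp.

(109.47, 115.13)

Margin = 1.282 × 2.2070 = 2.829
Interval: 112.3 ± 2.829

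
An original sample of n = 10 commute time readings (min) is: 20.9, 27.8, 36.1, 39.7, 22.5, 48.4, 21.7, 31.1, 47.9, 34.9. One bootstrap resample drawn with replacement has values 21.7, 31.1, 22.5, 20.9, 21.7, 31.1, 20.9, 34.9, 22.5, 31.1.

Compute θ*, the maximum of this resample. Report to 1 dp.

Maximum = 34.9

θ* = 34.9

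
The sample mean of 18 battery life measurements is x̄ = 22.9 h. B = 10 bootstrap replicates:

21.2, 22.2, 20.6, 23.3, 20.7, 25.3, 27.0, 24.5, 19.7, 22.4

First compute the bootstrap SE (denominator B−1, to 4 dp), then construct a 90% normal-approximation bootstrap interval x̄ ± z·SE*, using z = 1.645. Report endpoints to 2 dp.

Mean of replicates = 22.6900; sum of squared deviations = 48.8490; SE* = √(48.8490/9) = 2.3297
Margin = 1.645 × 2.3297 = 3.832
Interval: 22.9 ± 3.832

(19.07, 26.73)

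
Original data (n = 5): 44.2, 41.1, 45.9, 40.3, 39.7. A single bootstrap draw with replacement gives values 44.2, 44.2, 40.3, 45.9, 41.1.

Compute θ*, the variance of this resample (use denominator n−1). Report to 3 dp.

θ* = 5.523

Mean = 43.1400; sum of squared deviations = 22.0920
s² = 22.0920 / 4 = 5.5230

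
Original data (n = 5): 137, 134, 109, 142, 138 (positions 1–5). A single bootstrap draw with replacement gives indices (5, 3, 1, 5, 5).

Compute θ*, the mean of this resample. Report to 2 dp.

θ* = 132.00

Resample values: 138, 109, 137, 138, 138.
Mean = (138 + 109 + 137 + 138 + 138) / 5 = 660.0 / 5 = 132.00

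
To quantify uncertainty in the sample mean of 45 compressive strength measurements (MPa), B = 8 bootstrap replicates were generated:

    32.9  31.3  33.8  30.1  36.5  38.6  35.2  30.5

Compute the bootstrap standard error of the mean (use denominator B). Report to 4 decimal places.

Bootstrap SE is the standard deviation of the 8 replicate means.
Mean of replicates: (32.9 + 31.3 + 33.8 + 30.1 + 36.5 + 38.6 + 35.2 + 30.5) / 8 = 268.90000 / 8 = 33.61250
Sum of squared deviations: (−0.71250)² + (−2.31250)² + (+0.18750)² + (−3.51250)² + (+2.88750)² + (+4.98750)² + (+1.58750)² + (−3.11250)² = 63.64875
Variance = 63.64875 / 8 = 7.95609
SE* = √7.95609

SE* = 2.8207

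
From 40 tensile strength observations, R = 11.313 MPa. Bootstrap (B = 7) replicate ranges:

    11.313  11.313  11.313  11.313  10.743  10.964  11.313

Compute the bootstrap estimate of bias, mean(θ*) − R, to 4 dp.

bias = −0.1313

mean(θ*) = (11.313 + 11.313 + 11.313 + 11.313 + 10.743 + 10.964 + 11.313) / 7 = 11.18171
bias = 11.18171 − 11.313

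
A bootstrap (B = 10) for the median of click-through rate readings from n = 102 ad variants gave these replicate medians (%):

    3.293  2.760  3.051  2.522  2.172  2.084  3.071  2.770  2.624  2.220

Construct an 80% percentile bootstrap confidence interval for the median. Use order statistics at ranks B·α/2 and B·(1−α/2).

(2.084, 3.071)

Sorted replicates: 2.084, 2.172, 2.220, 2.522, 2.624, 2.760, 2.770, 3.051, 3.071, 3.293
α = 0.20; lower rank = 10 × 0.100 = 1; upper rank = 10 × 0.900 = 9.
The 1st smallest replicate is 2.084; the 9th is 3.071.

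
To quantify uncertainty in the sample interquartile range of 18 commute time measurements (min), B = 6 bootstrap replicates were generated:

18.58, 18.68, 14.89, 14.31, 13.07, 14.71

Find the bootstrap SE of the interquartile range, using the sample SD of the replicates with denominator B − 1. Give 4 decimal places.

SE* = 2.3520

Bootstrap SE is the standard deviation of the 6 replicate interquartile ranges.
Mean of replicates: (18.58 + 18.68 + 14.89 + 14.31 + 13.07 + 14.71) / 6 = 94.24000 / 6 = 15.70667
Sum of squared deviations: (+2.87333)² + (+2.97333)² + (−0.81667)² + (−1.39667)² + (−2.63667)² + (−0.99667)² = 27.65973
Variance = 27.65973 / 5 = 5.53195
SE* = √5.53195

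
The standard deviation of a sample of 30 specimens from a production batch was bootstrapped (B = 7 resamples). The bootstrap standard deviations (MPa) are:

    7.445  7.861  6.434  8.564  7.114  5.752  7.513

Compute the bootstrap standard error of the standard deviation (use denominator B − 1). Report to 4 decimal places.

Bootstrap SE is the standard deviation of the 7 replicate standard deviations.
Mean of replicates: (7.445 + 7.861 + 6.434 + 8.564 + 7.114 + 5.752 + 7.513) / 7 = 50.68300 / 7 = 7.24043
Sum of squared deviations: (+0.20457)² + (+0.62057)² + (−0.80643)² + (+1.32357)² + (−0.12643)² + (−1.48843)² + (+0.27257)² = 5.13483
Variance = 5.13483 / 6 = 0.85580
SE* = √0.85580

SE* = 0.9251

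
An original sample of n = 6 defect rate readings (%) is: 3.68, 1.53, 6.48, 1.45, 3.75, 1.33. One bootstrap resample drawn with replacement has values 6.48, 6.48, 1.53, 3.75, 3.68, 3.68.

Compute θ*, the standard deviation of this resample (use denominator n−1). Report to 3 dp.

Mean = 4.2667; sum of squared deviations = 18.2423
s² = 18.2423 / 5 = 3.6485
s = √3.6485 = 1.910

θ* = 1.910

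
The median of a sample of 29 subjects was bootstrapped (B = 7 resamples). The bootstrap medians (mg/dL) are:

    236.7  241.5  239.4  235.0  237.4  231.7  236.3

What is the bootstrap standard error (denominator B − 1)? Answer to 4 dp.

Bootstrap SE is the standard deviation of the 7 replicate medians.
Mean of replicates: (236.7 + 241.5 + 239.4 + 235.0 + 237.4 + 231.7 + 236.3) / 7 = 1658.00000 / 7 = 236.85714
Sum of squared deviations: (−0.15714)² + (+4.64286)² + (+2.54286)² + (−1.85714)² + (+0.54286)² + (−5.15714)² + (−0.55714)² = 58.69714
Variance = 58.69714 / 6 = 9.78286
SE* = √9.78286

SE* = 3.1278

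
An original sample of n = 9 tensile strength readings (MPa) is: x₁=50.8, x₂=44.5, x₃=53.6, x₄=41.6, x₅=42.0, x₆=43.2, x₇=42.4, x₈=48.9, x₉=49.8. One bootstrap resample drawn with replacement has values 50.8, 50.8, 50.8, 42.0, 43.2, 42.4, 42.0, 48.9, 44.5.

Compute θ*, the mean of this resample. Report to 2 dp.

Mean = (50.8 + 50.8 + 50.8 + 42.0 + 43.2 + 42.4 + 42.0 + 48.9 + 44.5) / 9 = 415.40 / 9 = 46.16

θ* = 46.16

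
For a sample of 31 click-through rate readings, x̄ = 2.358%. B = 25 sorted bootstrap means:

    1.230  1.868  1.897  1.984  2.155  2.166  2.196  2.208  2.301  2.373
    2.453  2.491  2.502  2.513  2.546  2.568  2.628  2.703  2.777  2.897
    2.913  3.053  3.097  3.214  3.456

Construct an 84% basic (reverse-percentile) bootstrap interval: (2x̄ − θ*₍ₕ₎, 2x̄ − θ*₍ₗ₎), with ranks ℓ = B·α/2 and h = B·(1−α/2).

(1.619, 2.848)

Percentile endpoints at ranks 2 and 23: θ*₍2₎ = 1.868, θ*₍23₎ = 3.097.
Basic interval reflects these around x̄:
  lower = 2 × 2.358 − 3.097 = 1.619
  upper = 2 × 2.358 − 1.868 = 2.848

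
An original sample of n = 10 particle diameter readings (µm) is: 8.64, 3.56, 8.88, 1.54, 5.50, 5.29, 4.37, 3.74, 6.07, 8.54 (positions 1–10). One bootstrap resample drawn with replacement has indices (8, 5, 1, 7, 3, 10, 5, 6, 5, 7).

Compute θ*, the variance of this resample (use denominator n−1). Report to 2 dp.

Resample values: 3.74, 5.50, 8.64, 4.37, 8.88, 8.54, 5.50, 5.29, 5.50, 4.37.
Mean = 6.0330; sum of squared deviations = 33.3802
s² = 33.3802 / 9 = 3.7089

θ* = 3.71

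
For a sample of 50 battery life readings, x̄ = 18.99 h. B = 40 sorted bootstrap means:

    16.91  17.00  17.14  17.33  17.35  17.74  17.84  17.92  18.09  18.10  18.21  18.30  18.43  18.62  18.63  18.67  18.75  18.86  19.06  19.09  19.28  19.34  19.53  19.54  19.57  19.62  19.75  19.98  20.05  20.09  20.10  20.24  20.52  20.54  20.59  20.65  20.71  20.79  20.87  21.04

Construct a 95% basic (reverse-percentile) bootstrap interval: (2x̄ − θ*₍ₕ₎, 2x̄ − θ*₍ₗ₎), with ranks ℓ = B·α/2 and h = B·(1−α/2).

(17.11, 21.07)

Percentile endpoints at ranks 1 and 39: θ*₍1₎ = 16.91, θ*₍39₎ = 20.87.
Basic interval reflects these around x̄:
  lower = 2 × 18.99 − 20.87 = 17.11
  upper = 2 × 18.99 − 16.91 = 21.07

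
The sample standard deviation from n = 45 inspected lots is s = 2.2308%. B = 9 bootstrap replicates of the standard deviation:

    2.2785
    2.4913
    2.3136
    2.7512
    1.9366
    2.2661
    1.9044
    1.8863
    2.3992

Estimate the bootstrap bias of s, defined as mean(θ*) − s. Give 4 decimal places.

bias = +0.0167

mean(θ*) = (2.2785 + 2.4913 + 2.3136 + 2.7512 + 1.9366 + 2.2661 + 1.9044 + 1.8863 + 2.3992) / 9 = 2.24747
bias = 2.24747 − 2.2308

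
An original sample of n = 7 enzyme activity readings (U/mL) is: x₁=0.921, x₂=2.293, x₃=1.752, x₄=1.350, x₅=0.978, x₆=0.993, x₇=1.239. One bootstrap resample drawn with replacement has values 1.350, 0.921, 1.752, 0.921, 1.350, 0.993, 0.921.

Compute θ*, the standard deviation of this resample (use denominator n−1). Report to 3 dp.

Mean = 1.1726; sum of squared deviations = 0.6208
s² = 0.6208 / 6 = 0.1035
s = √0.1035 = 0.322

θ* = 0.322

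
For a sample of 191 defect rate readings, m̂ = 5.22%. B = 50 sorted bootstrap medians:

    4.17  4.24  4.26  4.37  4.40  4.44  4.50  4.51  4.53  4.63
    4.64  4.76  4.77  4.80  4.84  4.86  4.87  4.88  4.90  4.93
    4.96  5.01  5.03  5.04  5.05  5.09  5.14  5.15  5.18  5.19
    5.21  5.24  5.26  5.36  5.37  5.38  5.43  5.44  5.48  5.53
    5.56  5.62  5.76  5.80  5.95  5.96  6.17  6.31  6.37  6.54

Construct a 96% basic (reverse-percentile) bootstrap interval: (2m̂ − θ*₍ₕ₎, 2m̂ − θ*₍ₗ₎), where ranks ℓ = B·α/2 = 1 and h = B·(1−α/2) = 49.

(4.07, 6.27)

Percentile endpoints at ranks 1 and 49: θ*₍1₎ = 4.17, θ*₍49₎ = 6.37.
Basic interval reflects these around m̂:
  lower = 2 × 5.22 − 6.37 = 4.07
  upper = 2 × 5.22 − 4.17 = 6.27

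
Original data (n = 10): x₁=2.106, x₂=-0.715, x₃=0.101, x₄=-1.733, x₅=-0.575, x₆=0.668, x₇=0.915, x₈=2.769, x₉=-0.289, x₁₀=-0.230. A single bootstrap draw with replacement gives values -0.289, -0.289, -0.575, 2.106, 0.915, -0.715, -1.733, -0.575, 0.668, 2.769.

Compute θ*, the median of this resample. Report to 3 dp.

θ* = -0.289

Sorted: -1.733, -0.715, -0.575, -0.575, -0.289, -0.289, 0.668, 0.915, 2.106, 2.769
Median = average of the two middle values = -0.289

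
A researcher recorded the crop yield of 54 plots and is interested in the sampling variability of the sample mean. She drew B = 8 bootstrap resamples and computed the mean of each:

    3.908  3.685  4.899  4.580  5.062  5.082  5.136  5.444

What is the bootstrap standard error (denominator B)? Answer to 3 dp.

Bootstrap SE is the standard deviation of the 8 replicate means.
Mean of replicates: (3.908 + 3.685 + 4.899 + 4.580 + 5.062 + 5.082 + 5.136 + 5.444) / 8 = 37.7960 / 8 = 4.7245
Sum of squared deviations: (−0.8165)² + (−1.0395)² + (+0.1745)² + (−0.1445)² + (+0.3375)² + (+0.3575)² + (+0.4115)² + (+0.7195)² = 2.7273
Variance = 2.7273 / 8 = 0.3409
SE* = √0.3409

SE* = 0.584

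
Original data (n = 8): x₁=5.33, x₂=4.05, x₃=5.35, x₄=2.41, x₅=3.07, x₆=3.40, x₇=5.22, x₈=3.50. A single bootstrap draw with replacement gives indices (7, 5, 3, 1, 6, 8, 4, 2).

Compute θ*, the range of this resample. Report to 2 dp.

Resample values: 5.22, 3.07, 5.35, 5.33, 3.40, 3.50, 2.41, 4.05.
Range = 5.35 − 2.41 = 2.94

θ* = 2.94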